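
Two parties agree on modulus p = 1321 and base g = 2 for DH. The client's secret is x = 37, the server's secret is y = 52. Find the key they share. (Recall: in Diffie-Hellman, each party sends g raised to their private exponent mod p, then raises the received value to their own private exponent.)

16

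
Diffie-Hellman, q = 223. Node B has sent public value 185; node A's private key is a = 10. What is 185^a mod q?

131

Shared key K = 185^10 mod 223.
185^1 ≡ 185 (mod 223)
185^2 = (185^1)^2 ≡ 185^2 = 34225 ≡ 106 (mod 223)
185^4 = (185^2)^2 ≡ 106^2 = 11236 ≡ 86 (mod 223)
185^8 = (185^4)^2 ≡ 86^2 = 7396 ≡ 37 (mod 223)
185^10 = 185^8 · 185^2 ≡ 37 · 106 ≡ 131 (mod 223).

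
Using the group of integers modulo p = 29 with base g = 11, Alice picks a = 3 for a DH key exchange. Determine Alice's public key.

Public value = 11^3 mod 29.
11^1 ≡ 11 (mod 29)
11^2 = (11^1)^2 ≡ 11^2 = 121 ≡ 5 (mod 29)
11^3 = 11^2 · 11^1 ≡ 5 · 11 ≡ 26 (mod 29).

26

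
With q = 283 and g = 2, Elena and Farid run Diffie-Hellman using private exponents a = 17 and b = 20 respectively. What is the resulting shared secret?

Farid sends B = g^b mod q = 2^20 mod 283.
2^1 ≡ 2 (mod 283)
2^2 = (2^1)^2 ≡ 2^2 = 4 ≡ 4 (mod 283)
2^4 = (2^2)^2 ≡ 4^2 = 16 ≡ 16 (mod 283)
2^8 = (2^4)^2 ≡ 16^2 = 256 ≡ 256 (mod 283)
2^16 = (2^8)^2 ≡ 256^2 = 65536 ≡ 163 (mod 283)
2^20 = 2^16 · 2^4 ≡ 163 · 16 ≡ 61 (mod 283).
So B = 61. Elena then computes K = B^a mod q = 61^17 mod 283.
61^1 ≡ 61 (mod 283)
61^2 = (61^1)^2 ≡ 61^2 = 3721 ≡ 42 (mod 283)
61^4 = (61^2)^2 ≡ 42^2 = 1764 ≡ 66 (mod 283)
61^8 = (61^4)^2 ≡ 66^2 = 4356 ≡ 111 (mod 283)
61^16 = (61^8)^2 ≡ 111^2 = 12321 ≡ 152 (mod 283)
61^17 = 61^16 · 61^1 ≡ 152 · 61 ≡ 216 (mod 283).

216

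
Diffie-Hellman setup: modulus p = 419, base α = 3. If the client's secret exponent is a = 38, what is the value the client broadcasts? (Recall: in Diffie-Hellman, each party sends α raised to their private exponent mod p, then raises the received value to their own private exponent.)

334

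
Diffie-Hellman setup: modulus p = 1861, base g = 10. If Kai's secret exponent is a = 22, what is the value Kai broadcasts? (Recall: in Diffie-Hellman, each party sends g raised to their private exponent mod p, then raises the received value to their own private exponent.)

775

Public value = 10^22 mod 1861.
10^1 ≡ 10 (mod 1861)
10^2 = (10^1)^2 ≡ 10^2 = 100 ≡ 100 (mod 1861)
10^4 = (10^2)^2 ≡ 100^2 = 10000 ≡ 695 (mod 1861)
10^8 = (10^4)^2 ≡ 695^2 = 483025 ≡ 1026 (mod 1861)
10^16 = (10^8)^2 ≡ 1026^2 = 1052676 ≡ 1211 (mod 1861)
10^22 = 10^16 · 10^4 · 10^2 ≡ 1211 · 695 · 100 ≡ 775 (mod 1861).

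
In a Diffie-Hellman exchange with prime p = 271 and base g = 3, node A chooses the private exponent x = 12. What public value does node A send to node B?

Public value = 3^12 (mod 271).
3^1 ≡ 3 (mod 271)
3^2 = (3^1)^2 ≡ 3^2 = 9 ≡ 9 (mod 271)
3^4 = (3^2)^2 ≡ 9^2 = 81 ≡ 81 (mod 271)
3^8 = (3^4)^2 ≡ 81^2 = 6561 ≡ 57 (mod 271)
3^12 = 3^8 · 3^4 ≡ 57 · 81 ≡ 10 (mod 271).

10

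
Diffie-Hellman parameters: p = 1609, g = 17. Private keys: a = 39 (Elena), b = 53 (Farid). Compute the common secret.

1220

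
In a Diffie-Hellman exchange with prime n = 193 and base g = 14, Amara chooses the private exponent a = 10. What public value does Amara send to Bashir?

Public value = 14^{10} \pmod{193}.
14^1 ≡ 14 (mod 193)
14^2 = (14^1)^2 ≡ 14^2 = 196 ≡ 3 (mod 193)
14^4 = (14^2)^2 ≡ 3^2 = 9 ≡ 9 (mod 193)
14^8 = (14^4)^2 ≡ 9^2 = 81 ≡ 81 (mod 193)
14^10 = 14^8 · 14^2 ≡ 81 · 3 ≡ 50 (mod 193).

50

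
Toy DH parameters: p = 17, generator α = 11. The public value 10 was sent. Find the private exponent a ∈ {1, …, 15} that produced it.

Try successive powers of 11 modulo 17:
11^1 ≡ 11
11^2 ≡ 2
11^3 ≡ 5
11^4 ≡ 4
11^5 ≡ 10
Found: a = 5.

5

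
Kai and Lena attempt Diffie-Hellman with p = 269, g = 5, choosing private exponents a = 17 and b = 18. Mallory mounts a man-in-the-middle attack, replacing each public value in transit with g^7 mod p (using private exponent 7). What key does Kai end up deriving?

Kai receives Mallory's public value M = 5^7 mod 269 instead of the honest one.
5^1 ≡ 5 (mod 269)
5^2 = (5^1)^2 ≡ 5^2 = 25 ≡ 25 (mod 269)
5^4 = (5^2)^2 ≡ 25^2 = 625 ≡ 87 (mod 269)
5^7 = 5^4 · 5^2 · 5^1 ≡ 87 · 25 · 5 ≡ 115 (mod 269).
So M = 115. Kai computes K = M^17 mod 269.
115^1 ≡ 115 (mod 269)
115^2 = (115^1)^2 ≡ 115^2 = 13225 ≡ 44 (mod 269)
115^4 = (115^2)^2 ≡ 44^2 = 1936 ≡ 53 (mod 269)
115^8 = (115^4)^2 ≡ 53^2 = 2809 ≡ 119 (mod 269)
115^16 = (115^8)^2 ≡ 119^2 = 14161 ≡ 173 (mod 269)
115^17 = 115^16 · 115^1 ≡ 173 · 115 ≡ 258 (mod 269).

258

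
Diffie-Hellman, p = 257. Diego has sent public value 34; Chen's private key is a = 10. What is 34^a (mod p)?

8

Shared key K = 34^10 mod 257.
34^1 ≡ 34 (mod 257)
34^2 = (34^1)^2 ≡ 34^2 = 1156 ≡ 128 (mod 257)
34^4 = (34^2)^2 ≡ 128^2 = 16384 ≡ 193 (mod 257)
34^8 = (34^4)^2 ≡ 193^2 = 37249 ≡ 241 (mod 257)
34^10 = 34^8 · 34^2 ≡ 241 · 128 ≡ 8 (mod 257).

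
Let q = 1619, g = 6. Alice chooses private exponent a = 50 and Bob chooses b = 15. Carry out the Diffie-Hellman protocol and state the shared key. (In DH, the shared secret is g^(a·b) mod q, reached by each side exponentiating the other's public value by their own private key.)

Alice sends A = g^a mod q = 6^50 mod 1619.
6^1 ≡ 6 (mod 1619)
6^2 = (6^1)^2 ≡ 6^2 = 36 ≡ 36 (mod 1619)
6^4 = (6^2)^2 ≡ 36^2 = 1296 ≡ 1296 (mod 1619)
6^8 = (6^4)^2 ≡ 1296^2 = 1679616 ≡ 713 (mod 1619)
6^16 = (6^8)^2 ≡ 713^2 = 508369 ≡ 3 (mod 1619)
6^32 = (6^16)^2 ≡ 3^2 = 9 ≡ 9 (mod 1619)
6^50 = 6^32 · 6^16 · 6^2 ≡ 9 · 3 · 36 ≡ 972 (mod 1619).
So A = 972. Bob then computes K = A^b mod q = 972^15 mod 1619.
972^1 ≡ 972 (mod 1619)
972^2 = (972^1)^2 ≡ 972^2 = 944784 ≡ 907 (mod 1619)
972^4 = (972^2)^2 ≡ 907^2 = 822649 ≡ 197 (mod 1619)
972^8 = (972^4)^2 ≡ 197^2 = 38809 ≡ 1572 (mod 1619)
972^15 = 972^8 · 972^4 · 972^2 · 972^1 ≡ 1572 · 197 · 907 · 972 ≡ 1523 (mod 1619).

1523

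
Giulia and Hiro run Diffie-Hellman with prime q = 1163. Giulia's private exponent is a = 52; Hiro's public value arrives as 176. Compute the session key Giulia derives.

Shared key K = 176^52 mod 1163.
176^1 ≡ 176 (mod 1163)
176^2 = (176^1)^2 ≡ 176^2 = 30976 ≡ 738 (mod 1163)
176^4 = (176^2)^2 ≡ 738^2 = 544644 ≡ 360 (mod 1163)
176^8 = (176^4)^2 ≡ 360^2 = 129600 ≡ 507 (mod 1163)
176^16 = (176^8)^2 ≡ 507^2 = 257049 ≡ 26 (mod 1163)
176^32 = (176^16)^2 ≡ 26^2 = 676 ≡ 676 (mod 1163)
176^52 = 176^32 · 176^16 · 176^4 ≡ 676 · 26 · 360 ≡ 640 (mod 1163).

640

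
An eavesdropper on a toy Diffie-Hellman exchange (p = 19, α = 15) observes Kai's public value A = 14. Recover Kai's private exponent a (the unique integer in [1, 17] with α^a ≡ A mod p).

17

Try successive powers of 15 modulo 19:
15^1 ≡ 15
15^2 ≡ 16
15^3 ≡ 12
15^4 ≡ 9
15^5 ≡ 2
15^6 ≡ 11
15^7 ≡ 13
15^8 ≡ 5
15^9 ≡ 18
15^10 ≡ 4
15^11 ≡ 3
15^12 ≡ 7
15^13 ≡ 10
15^14 ≡ 17
15^15 ≡ 8
15^16 ≡ 6
15^17 ≡ 14
Found: a = 17.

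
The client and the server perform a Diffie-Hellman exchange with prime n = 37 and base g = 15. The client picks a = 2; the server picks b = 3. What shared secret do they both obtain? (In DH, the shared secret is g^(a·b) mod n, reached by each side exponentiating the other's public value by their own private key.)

27

The server sends B = g^b mod n = 15^3 mod 37.
15^1 ≡ 15 (mod 37)
15^2 = (15^1)^2 ≡ 15^2 = 225 ≡ 3 (mod 37)
15^3 = 15^2 · 15^1 ≡ 3 · 15 ≡ 8 (mod 37).
So B = 8. The client then computes K = B^a mod n = 8^2 mod 37.
8^1 ≡ 8 (mod 37)
8^2 = (8^1)^2 ≡ 8^2 = 64 ≡ 27 (mod 37)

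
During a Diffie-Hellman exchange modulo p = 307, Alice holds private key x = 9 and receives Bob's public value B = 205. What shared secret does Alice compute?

193

Shared key K = 205^9 mod 307.
205^1 ≡ 205 (mod 307)
205^2 = (205^1)^2 ≡ 205^2 = 42025 ≡ 273 (mod 307)
205^4 = (205^2)^2 ≡ 273^2 = 74529 ≡ 235 (mod 307)
205^8 = (205^4)^2 ≡ 235^2 = 55225 ≡ 272 (mod 307)
205^9 = 205^8 · 205^1 ≡ 272 · 205 ≡ 193 (mod 307).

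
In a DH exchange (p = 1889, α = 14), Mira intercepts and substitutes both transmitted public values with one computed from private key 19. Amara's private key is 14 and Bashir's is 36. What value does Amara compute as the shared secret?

1055

Amara receives Mira's public value M = 14^19 mod 1889 instead of the honest one.
14^1 ≡ 14 (mod 1889)
14^2 = (14^1)^2 ≡ 14^2 = 196 ≡ 196 (mod 1889)
14^4 = (14^2)^2 ≡ 196^2 = 38416 ≡ 636 (mod 1889)
14^8 = (14^4)^2 ≡ 636^2 = 404496 ≡ 250 (mod 1889)
14^16 = (14^8)^2 ≡ 250^2 = 62500 ≡ 163 (mod 1889)
14^19 = 14^16 · 14^2 · 14^1 ≡ 163 · 196 · 14 ≡ 1468 (mod 1889).
So M = 1468. Amara computes K = M^14 mod 1889.
1468^1 ≡ 1468 (mod 1889)
1468^2 = (1468^1)^2 ≡ 1468^2 = 2155024 ≡ 1564 (mod 1889)
1468^4 = (1468^2)^2 ≡ 1564^2 = 2446096 ≡ 1730 (mod 1889)
1468^8 = (1468^4)^2 ≡ 1730^2 = 2992900 ≡ 724 (mod 1889)
1468^14 = 1468^8 · 1468^4 · 1468^2 ≡ 724 · 1730 · 1564 ≡ 1055 (mod 1889).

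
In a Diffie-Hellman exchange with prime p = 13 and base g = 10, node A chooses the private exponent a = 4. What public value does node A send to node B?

3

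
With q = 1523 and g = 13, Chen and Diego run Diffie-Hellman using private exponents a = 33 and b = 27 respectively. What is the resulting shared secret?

Chen sends A = g^a mod q = 13^33 mod 1523.
13^1 ≡ 13 (mod 1523)
13^2 = (13^1)^2 ≡ 13^2 = 169 ≡ 169 (mod 1523)
13^4 = (13^2)^2 ≡ 169^2 = 28561 ≡ 1147 (mod 1523)
13^8 = (13^4)^2 ≡ 1147^2 = 1315609 ≡ 1260 (mod 1523)
13^16 = (13^8)^2 ≡ 1260^2 = 1587600 ≡ 634 (mod 1523)
13^32 = (13^16)^2 ≡ 634^2 = 401956 ≡ 1407 (mod 1523)
13^33 = 13^32 · 13^1 ≡ 1407 · 13 ≡ 15 (mod 1523).
So A = 15. Diego then computes K = A^b mod q = 15^27 mod 1523.
15^1 ≡ 15 (mod 1523)
15^2 = (15^1)^2 ≡ 15^2 = 225 ≡ 225 (mod 1523)
15^4 = (15^2)^2 ≡ 225^2 = 50625 ≡ 366 (mod 1523)
15^8 = (15^4)^2 ≡ 366^2 = 133956 ≡ 1455 (mod 1523)
15^16 = (15^8)^2 ≡ 1455^2 = 2117025 ≡ 55 (mod 1523)
15^27 = 15^16 · 15^8 · 15^2 · 15^1 ≡ 55 · 1455 · 225 · 15 ≡ 124 (mod 1523).

124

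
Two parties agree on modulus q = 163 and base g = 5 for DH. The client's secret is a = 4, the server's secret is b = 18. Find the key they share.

The server sends B = g^b mod q = 5^18 mod 163.
5^1 ≡ 5 (mod 163)
5^2 = (5^1)^2 ≡ 5^2 = 25 ≡ 25 (mod 163)
5^4 = (5^2)^2 ≡ 25^2 = 625 ≡ 136 (mod 163)
5^8 = (5^4)^2 ≡ 136^2 = 18496 ≡ 77 (mod 163)
5^16 = (5^8)^2 ≡ 77^2 = 5929 ≡ 61 (mod 163)
5^18 = 5^16 · 5^2 ≡ 61 · 25 ≡ 58 (mod 163).
So B = 58. The client then computes K = B^a mod q = 58^4 mod 163.
58^1 ≡ 58 (mod 163)
58^2 = (58^1)^2 ≡ 58^2 = 3364 ≡ 104 (mod 163)
58^4 = (58^2)^2 ≡ 104^2 = 10816 ≡ 58 (mod 163)

58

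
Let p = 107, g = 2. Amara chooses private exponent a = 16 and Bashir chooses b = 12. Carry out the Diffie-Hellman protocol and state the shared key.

49

Amara sends A = g^a mod p = 2^16 mod 107.
2^1 ≡ 2 (mod 107)
2^2 = (2^1)^2 ≡ 2^2 = 4 ≡ 4 (mod 107)
2^4 = (2^2)^2 ≡ 4^2 = 16 ≡ 16 (mod 107)
2^8 = (2^4)^2 ≡ 16^2 = 256 ≡ 42 (mod 107)
2^16 = (2^8)^2 ≡ 42^2 = 1764 ≡ 52 (mod 107)
So A = 52. Bashir then computes K = A^b mod p = 52^12 mod 107.
52^1 ≡ 52 (mod 107)
52^2 = (52^1)^2 ≡ 52^2 = 2704 ≡ 29 (mod 107)
52^4 = (52^2)^2 ≡ 29^2 = 841 ≡ 92 (mod 107)
52^8 = (52^4)^2 ≡ 92^2 = 8464 ≡ 11 (mod 107)
52^12 = 52^8 · 52^4 ≡ 11 · 92 ≡ 49 (mod 107).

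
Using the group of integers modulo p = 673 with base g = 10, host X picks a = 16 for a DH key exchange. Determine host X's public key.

127

Public value = 10^16 mod 673.
10^1 ≡ 10 (mod 673)
10^2 = (10^1)^2 ≡ 10^2 = 100 ≡ 100 (mod 673)
10^4 = (10^2)^2 ≡ 100^2 = 10000 ≡ 578 (mod 673)
10^8 = (10^4)^2 ≡ 578^2 = 334084 ≡ 276 (mod 673)
10^16 = (10^8)^2 ≡ 276^2 = 76176 ≡ 127 (mod 673)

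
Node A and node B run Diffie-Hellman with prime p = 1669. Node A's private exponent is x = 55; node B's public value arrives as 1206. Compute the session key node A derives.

Shared key K = 1206^55 mod 1669.
1206^1 ≡ 1206 (mod 1669)
1206^2 = (1206^1)^2 ≡ 1206^2 = 1454436 ≡ 737 (mod 1669)
1206^4 = (1206^2)^2 ≡ 737^2 = 543169 ≡ 744 (mod 1669)
1206^8 = (1206^4)^2 ≡ 744^2 = 553536 ≡ 1097 (mod 1669)
1206^16 = (1206^8)^2 ≡ 1097^2 = 1203409 ≡ 60 (mod 1669)
1206^32 = (1206^16)^2 ≡ 60^2 = 3600 ≡ 262 (mod 1669)
1206^55 = 1206^32 · 1206^16 · 1206^4 · 1206^2 · 1206^1 ≡ 262 · 60 · 744 · 737 · 1206 ≡ 1653 (mod 1669).

1653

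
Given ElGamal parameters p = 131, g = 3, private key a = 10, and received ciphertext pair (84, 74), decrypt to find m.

Shared mask s = c₁^a mod p = 84^10 mod 131.
84^1 ≡ 84 (mod 131)
84^2 = (84^1)^2 ≡ 84^2 = 7056 ≡ 113 (mod 131)
84^4 = (84^2)^2 ≡ 113^2 = 12769 ≡ 62 (mod 131)
84^8 = (84^4)^2 ≡ 62^2 = 3844 ≡ 45 (mod 131)
84^10 = 84^8 · 84^2 ≡ 45 · 113 ≡ 107 (mod 131).
So s = 107; s⁻¹ ≡ 60 (mod 131).
m = c₂ · s⁻¹ mod 131 = 74 · 60 mod 131 = 117.

117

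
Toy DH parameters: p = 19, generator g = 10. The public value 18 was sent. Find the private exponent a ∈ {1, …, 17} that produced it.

Try successive powers of 10 modulo 19:
10^1 ≡ 10
10^2 ≡ 5
10^3 ≡ 12
10^4 ≡ 6
10^5 ≡ 3
10^6 ≡ 11
10^7 ≡ 15
10^8 ≡ 17
10^9 ≡ 18
Found: a = 9.

9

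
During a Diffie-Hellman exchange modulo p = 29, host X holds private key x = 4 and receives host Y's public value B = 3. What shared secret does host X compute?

Shared key K = 3^4 mod 29.
3^1 ≡ 3 (mod 29)
3^2 = (3^1)^2 ≡ 3^2 = 9 ≡ 9 (mod 29)
3^4 = (3^2)^2 ≡ 9^2 = 81 ≡ 23 (mod 29)

23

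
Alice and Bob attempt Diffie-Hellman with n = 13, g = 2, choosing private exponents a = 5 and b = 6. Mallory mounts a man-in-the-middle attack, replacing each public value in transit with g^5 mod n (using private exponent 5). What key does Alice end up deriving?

2

Alice receives Mallory's public value M = 2^5 mod 13 instead of the honest one.
2^1 ≡ 2 (mod 13)
2^2 = (2^1)^2 ≡ 2^2 = 4 ≡ 4 (mod 13)
2^4 = (2^2)^2 ≡ 4^2 = 16 ≡ 3 (mod 13)
2^5 = 2^4 · 2^1 ≡ 3 · 2 ≡ 6 (mod 13).
So M = 6. Alice computes K = M^5 mod 13.
6^1 ≡ 6 (mod 13)
6^2 = (6^1)^2 ≡ 6^2 = 36 ≡ 10 (mod 13)
6^4 = (6^2)^2 ≡ 10^2 = 100 ≡ 9 (mod 13)
6^5 = 6^4 · 6^1 ≡ 9 · 6 ≡ 2 (mod 13).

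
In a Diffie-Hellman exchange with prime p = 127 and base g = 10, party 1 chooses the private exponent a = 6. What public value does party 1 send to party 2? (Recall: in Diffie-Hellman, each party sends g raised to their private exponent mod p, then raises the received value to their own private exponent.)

Public value = 10^6 mod 127.
10^1 ≡ 10 (mod 127)
10^2 = (10^1)^2 ≡ 10^2 = 100 ≡ 100 (mod 127)
10^4 = (10^2)^2 ≡ 100^2 = 10000 ≡ 94 (mod 127)
10^6 = 10^4 · 10^2 ≡ 94 · 100 ≡ 2 (mod 127).

2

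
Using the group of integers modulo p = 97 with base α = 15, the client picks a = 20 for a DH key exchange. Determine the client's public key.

Public value = 15^20 (mod 97).
15^1 ≡ 15 (mod 97)
15^2 = (15^1)^2 ≡ 15^2 = 225 ≡ 31 (mod 97)
15^4 = (15^2)^2 ≡ 31^2 = 961 ≡ 88 (mod 97)
15^8 = (15^4)^2 ≡ 88^2 = 7744 ≡ 81 (mod 97)
15^16 = (15^8)^2 ≡ 81^2 = 6561 ≡ 62 (mod 97)
15^20 = 15^16 · 15^4 ≡ 62 · 88 ≡ 24 (mod 97).

24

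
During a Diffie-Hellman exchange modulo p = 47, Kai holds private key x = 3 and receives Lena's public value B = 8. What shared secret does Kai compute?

Shared key K = 8^3 mod 47.
8^1 ≡ 8 (mod 47)
8^2 = (8^1)^2 ≡ 8^2 = 64 ≡ 17 (mod 47)
8^3 = 8^2 · 8^1 ≡ 17 · 8 ≡ 42 (mod 47).

42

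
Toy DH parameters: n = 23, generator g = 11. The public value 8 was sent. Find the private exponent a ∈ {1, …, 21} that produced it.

Try successive powers of 11 modulo 23:
11^1 ≡ 11
11^2 ≡ 6
11^3 ≡ 20
11^4 ≡ 13
11^5 ≡ 5
11^6 ≡ 9
11^7 ≡ 7
11^8 ≡ 8
Found: a = 8.

8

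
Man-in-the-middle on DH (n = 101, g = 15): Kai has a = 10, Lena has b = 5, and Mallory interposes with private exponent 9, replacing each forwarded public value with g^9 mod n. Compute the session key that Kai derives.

Kai receives Mallory's public value M = 15^9 mod 101 instead of the honest one.
15^1 ≡ 15 (mod 101)
15^2 = (15^1)^2 ≡ 15^2 = 225 ≡ 23 (mod 101)
15^4 = (15^2)^2 ≡ 23^2 = 529 ≡ 24 (mod 101)
15^8 = (15^4)^2 ≡ 24^2 = 576 ≡ 71 (mod 101)
15^9 = 15^8 · 15^1 ≡ 71 · 15 ≡ 55 (mod 101).
So M = 55. Kai computes K = M^10 mod 101.
55^1 ≡ 55 (mod 101)
55^2 = (55^1)^2 ≡ 55^2 = 3025 ≡ 96 (mod 101)
55^4 = (55^2)^2 ≡ 96^2 = 9216 ≡ 25 (mod 101)
55^8 = (55^4)^2 ≡ 25^2 = 625 ≡ 19 (mod 101)
55^10 = 55^8 · 55^2 ≡ 19 · 96 ≡ 6 (mod 101).

6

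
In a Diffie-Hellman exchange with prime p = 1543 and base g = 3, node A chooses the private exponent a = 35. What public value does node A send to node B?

Public value = 3^{35} \pmod{1543}.
3^1 ≡ 3 (mod 1543)
3^2 = (3^1)^2 ≡ 3^2 = 9 ≡ 9 (mod 1543)
3^4 = (3^2)^2 ≡ 9^2 = 81 ≡ 81 (mod 1543)
3^8 = (3^4)^2 ≡ 81^2 = 6561 ≡ 389 (mod 1543)
3^16 = (3^8)^2 ≡ 389^2 = 151321 ≡ 107 (mod 1543)
3^32 = (3^16)^2 ≡ 107^2 = 11449 ≡ 648 (mod 1543)
3^35 = 3^32 · 3^2 · 3^1 ≡ 648 · 9 · 3 ≡ 523 (mod 1543).

523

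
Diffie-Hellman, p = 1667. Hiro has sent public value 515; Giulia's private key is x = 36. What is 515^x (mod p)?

Shared key K = 515^36 mod 1667.
515^1 ≡ 515 (mod 1667)
515^2 = (515^1)^2 ≡ 515^2 = 265225 ≡ 172 (mod 1667)
515^4 = (515^2)^2 ≡ 172^2 = 29584 ≡ 1245 (mod 1667)
515^8 = (515^4)^2 ≡ 1245^2 = 1550025 ≡ 1382 (mod 1667)
515^16 = (515^8)^2 ≡ 1382^2 = 1909924 ≡ 1209 (mod 1667)
515^32 = (515^16)^2 ≡ 1209^2 = 1461681 ≡ 1389 (mod 1667)
515^36 = 515^32 · 515^4 ≡ 1389 · 1245 ≡ 626 (mod 1667).

626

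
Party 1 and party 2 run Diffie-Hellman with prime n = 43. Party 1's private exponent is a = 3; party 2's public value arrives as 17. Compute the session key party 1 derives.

11

Shared key K = 17^3 mod 43.
17^1 ≡ 17 (mod 43)
17^2 = (17^1)^2 ≡ 17^2 = 289 ≡ 31 (mod 43)
17^3 = 17^2 · 17^1 ≡ 31 · 17 ≡ 11 (mod 43).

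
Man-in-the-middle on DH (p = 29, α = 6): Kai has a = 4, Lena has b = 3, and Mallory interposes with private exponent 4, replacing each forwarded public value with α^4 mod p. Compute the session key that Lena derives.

25

Lena receives Mallory's public value M = 6^4 mod 29 instead of the honest one.
6^1 ≡ 6 (mod 29)
6^2 = (6^1)^2 ≡ 6^2 = 36 ≡ 7 (mod 29)
6^4 = (6^2)^2 ≡ 7^2 = 49 ≡ 20 (mod 29)
So M = 20. Lena computes K = M^3 mod 29.
20^1 ≡ 20 (mod 29)
20^2 = (20^1)^2 ≡ 20^2 = 400 ≡ 23 (mod 29)
20^3 = 20^2 · 20^1 ≡ 23 · 20 ≡ 25 (mod 29).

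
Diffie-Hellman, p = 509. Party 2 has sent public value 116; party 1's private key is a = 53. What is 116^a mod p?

293

Shared key K = 116^53 mod 509.
116^1 ≡ 116 (mod 509)
116^2 = (116^1)^2 ≡ 116^2 = 13456 ≡ 222 (mod 509)
116^4 = (116^2)^2 ≡ 222^2 = 49284 ≡ 420 (mod 509)
116^8 = (116^4)^2 ≡ 420^2 = 176400 ≡ 286 (mod 509)
116^16 = (116^8)^2 ≡ 286^2 = 81796 ≡ 356 (mod 509)
116^32 = (116^16)^2 ≡ 356^2 = 126736 ≡ 504 (mod 509)
116^53 = 116^32 · 116^16 · 116^4 · 116^1 ≡ 504 · 356 · 420 · 116 ≡ 293 (mod 509).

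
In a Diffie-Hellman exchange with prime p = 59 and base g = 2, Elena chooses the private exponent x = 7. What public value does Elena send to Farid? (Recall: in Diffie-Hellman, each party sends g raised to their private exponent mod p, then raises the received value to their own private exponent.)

Public value = 2^{7} \pmod{59}.
2^1 ≡ 2 (mod 59)
2^2 = (2^1)^2 ≡ 2^2 = 4 ≡ 4 (mod 59)
2^4 = (2^2)^2 ≡ 4^2 = 16 ≡ 16 (mod 59)
2^7 = 2^4 · 2^2 · 2^1 ≡ 16 · 4 · 2 ≡ 10 (mod 59).

10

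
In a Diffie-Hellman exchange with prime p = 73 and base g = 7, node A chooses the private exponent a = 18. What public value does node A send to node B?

Public value = 7^18 mod 73.
7^1 ≡ 7 (mod 73)
7^2 = (7^1)^2 ≡ 7^2 = 49 ≡ 49 (mod 73)
7^4 = (7^2)^2 ≡ 49^2 = 2401 ≡ 65 (mod 73)
7^8 = (7^4)^2 ≡ 65^2 = 4225 ≡ 64 (mod 73)
7^16 = (7^8)^2 ≡ 64^2 = 4096 ≡ 8 (mod 73)
7^18 = 7^16 · 7^2 ≡ 8 · 49 ≡ 27 (mod 73).

27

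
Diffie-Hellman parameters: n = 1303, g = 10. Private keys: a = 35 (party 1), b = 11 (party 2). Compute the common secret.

Party 2 sends B = g^b mod n = 10^11 mod 1303.
10^1 ≡ 10 (mod 1303)
10^2 = (10^1)^2 ≡ 10^2 = 100 ≡ 100 (mod 1303)
10^4 = (10^2)^2 ≡ 100^2 = 10000 ≡ 879 (mod 1303)
10^8 = (10^4)^2 ≡ 879^2 = 772641 ≡ 1265 (mod 1303)
10^11 = 10^8 · 10^2 · 10^1 ≡ 1265 · 100 · 10 ≡ 1090 (mod 1303).
So B = 1090. Party 1 then computes K = B^a mod n = 1090^35 mod 1303.
1090^1 ≡ 1090 (mod 1303)
1090^2 = (1090^1)^2 ≡ 1090^2 = 1188100 ≡ 1067 (mod 1303)
1090^4 = (1090^2)^2 ≡ 1067^2 = 1138489 ≡ 970 (mod 1303)
1090^8 = (1090^4)^2 ≡ 970^2 = 940900 ≡ 134 (mod 1303)
1090^16 = (1090^8)^2 ≡ 134^2 = 17956 ≡ 1017 (mod 1303)
1090^32 = (1090^16)^2 ≡ 1017^2 = 1034289 ≡ 1010 (mod 1303)
1090^35 = 1090^32 · 1090^2 · 1090^1 ≡ 1010 · 1067 · 1090 ≡ 588 (mod 1303).

588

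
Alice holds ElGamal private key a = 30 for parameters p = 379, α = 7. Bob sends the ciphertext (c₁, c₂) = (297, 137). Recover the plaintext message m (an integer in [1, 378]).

311

Shared mask s = c₁^a mod p = 297^30 mod 379.
297^1 ≡ 297 (mod 379)
297^2 = (297^1)^2 ≡ 297^2 = 88209 ≡ 281 (mod 379)
297^4 = (297^2)^2 ≡ 281^2 = 78961 ≡ 129 (mod 379)
297^8 = (297^4)^2 ≡ 129^2 = 16641 ≡ 344 (mod 379)
297^16 = (297^8)^2 ≡ 344^2 = 118336 ≡ 88 (mod 379)
297^30 = 297^16 · 297^8 · 297^4 · 297^2 ≡ 88 · 344 · 129 · 281 ≡ 37 (mod 379).
So s = 37; s⁻¹ ≡ 41 (mod 379).
m = c₂ · s⁻¹ mod 379 = 137 · 41 mod 379 = 311.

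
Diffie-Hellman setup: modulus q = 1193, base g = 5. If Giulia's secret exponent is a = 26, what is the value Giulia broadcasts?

886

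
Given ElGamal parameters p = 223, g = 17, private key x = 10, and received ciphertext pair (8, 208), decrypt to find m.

Shared mask s = c₁^x mod p = 8^10 mod 223.
8^1 ≡ 8 (mod 223)
8^2 = (8^1)^2 ≡ 8^2 = 64 ≡ 64 (mod 223)
8^4 = (8^2)^2 ≡ 64^2 = 4096 ≡ 82 (mod 223)
8^8 = (8^4)^2 ≡ 82^2 = 6724 ≡ 34 (mod 223)
8^10 = 8^8 · 8^2 ≡ 34 · 64 ≡ 169 (mod 223).
So s = 169; s⁻¹ ≡ 128 (mod 223).
m = c₂ · s⁻¹ mod 223 = 208 · 128 mod 223 = 87.

87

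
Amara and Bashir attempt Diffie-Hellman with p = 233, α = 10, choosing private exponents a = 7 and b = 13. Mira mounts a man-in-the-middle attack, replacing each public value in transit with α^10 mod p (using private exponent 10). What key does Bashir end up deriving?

Bashir receives Mira's public value M = 10^10 mod 233 instead of the honest one.
10^1 ≡ 10 (mod 233)
10^2 = (10^1)^2 ≡ 10^2 = 100 ≡ 100 (mod 233)
10^4 = (10^2)^2 ≡ 100^2 = 10000 ≡ 214 (mod 233)
10^8 = (10^4)^2 ≡ 214^2 = 45796 ≡ 128 (mod 233)
10^10 = 10^8 · 10^2 ≡ 128 · 100 ≡ 218 (mod 233).
So M = 218. Bashir computes K = M^13 mod 233.
218^1 ≡ 218 (mod 233)
218^2 = (218^1)^2 ≡ 218^2 = 47524 ≡ 225 (mod 233)
218^4 = (218^2)^2 ≡ 225^2 = 50625 ≡ 64 (mod 233)
218^8 = (218^4)^2 ≡ 64^2 = 4096 ≡ 135 (mod 233)
218^13 = 218^8 · 218^4 · 218^1 ≡ 135 · 64 · 218 ≡ 181 (mod 233).

181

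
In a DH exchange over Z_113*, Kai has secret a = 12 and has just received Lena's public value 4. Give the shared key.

106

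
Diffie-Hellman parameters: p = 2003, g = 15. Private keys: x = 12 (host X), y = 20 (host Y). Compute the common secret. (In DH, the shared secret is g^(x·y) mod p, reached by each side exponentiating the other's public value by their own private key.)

Host Y sends B = g^y mod p = 15^20 mod 2003.
15^1 ≡ 15 (mod 2003)
15^2 = (15^1)^2 ≡ 15^2 = 225 ≡ 225 (mod 2003)
15^4 = (15^2)^2 ≡ 225^2 = 50625 ≡ 550 (mod 2003)
15^8 = (15^4)^2 ≡ 550^2 = 302500 ≡ 47 (mod 2003)
15^16 = (15^8)^2 ≡ 47^2 = 2209 ≡ 206 (mod 2003)
15^20 = 15^16 · 15^4 ≡ 206 · 550 ≡ 1132 (mod 2003).
So B = 1132. Host X then computes K = B^x mod p = 1132^12 mod 2003.
1132^1 ≡ 1132 (mod 2003)
1132^2 = (1132^1)^2 ≡ 1132^2 = 1281424 ≡ 1507 (mod 2003)
1132^4 = (1132^2)^2 ≡ 1507^2 = 2271049 ≡ 1650 (mod 2003)
1132^8 = (1132^4)^2 ≡ 1650^2 = 2722500 ≡ 423 (mod 2003)
1132^12 = 1132^8 · 1132^4 ≡ 423 · 1650 ≡ 906 (mod 2003).

906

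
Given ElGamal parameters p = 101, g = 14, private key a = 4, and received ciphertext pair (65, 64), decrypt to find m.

82

Shared mask s = c₁^a mod p = 65^4 mod 101.
65^1 ≡ 65 (mod 101)
65^2 = (65^1)^2 ≡ 65^2 = 4225 ≡ 84 (mod 101)
65^4 = (65^2)^2 ≡ 84^2 = 7056 ≡ 87 (mod 101)
So s = 87; s⁻¹ ≡ 36 (mod 101).
m = c₂ · s⁻¹ mod 101 = 64 · 36 mod 101 = 82.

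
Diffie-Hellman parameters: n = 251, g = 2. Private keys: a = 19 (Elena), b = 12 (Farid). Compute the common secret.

Farid sends B = g^b mod n = 2^12 mod 251.
2^1 ≡ 2 (mod 251)
2^2 = (2^1)^2 ≡ 2^2 = 4 ≡ 4 (mod 251)
2^4 = (2^2)^2 ≡ 4^2 = 16 ≡ 16 (mod 251)
2^8 = (2^4)^2 ≡ 16^2 = 256 ≡ 5 (mod 251)
2^12 = 2^8 · 2^4 ≡ 5 · 16 ≡ 80 (mod 251).
So B = 80. Elena then computes K = B^a mod n = 80^19 mod 251.
80^1 ≡ 80 (mod 251)
80^2 = (80^1)^2 ≡ 80^2 = 6400 ≡ 125 (mod 251)
80^4 = (80^2)^2 ≡ 125^2 = 15625 ≡ 63 (mod 251)
80^8 = (80^4)^2 ≡ 63^2 = 3969 ≡ 204 (mod 251)
80^16 = (80^8)^2 ≡ 204^2 = 41616 ≡ 201 (mod 251)
80^19 = 80^16 · 80^2 · 80^1 ≡ 201 · 125 · 80 ≡ 243 (mod 251).

243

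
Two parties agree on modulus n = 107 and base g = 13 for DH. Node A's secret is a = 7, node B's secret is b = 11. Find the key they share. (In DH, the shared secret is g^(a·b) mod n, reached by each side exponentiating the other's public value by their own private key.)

101

Node B sends B = g^b mod n = 13^11 mod 107.
13^1 ≡ 13 (mod 107)
13^2 = (13^1)^2 ≡ 13^2 = 169 ≡ 62 (mod 107)
13^4 = (13^2)^2 ≡ 62^2 = 3844 ≡ 99 (mod 107)
13^8 = (13^4)^2 ≡ 99^2 = 9801 ≡ 64 (mod 107)
13^11 = 13^8 · 13^2 · 13^1 ≡ 64 · 62 · 13 ≡ 10 (mod 107).
So B = 10. Node A then computes K = B^a mod n = 10^7 mod 107.
10^1 ≡ 10 (mod 107)
10^2 = (10^1)^2 ≡ 10^2 = 100 ≡ 100 (mod 107)
10^4 = (10^2)^2 ≡ 100^2 = 10000 ≡ 49 (mod 107)
10^7 = 10^4 · 10^2 · 10^1 ≡ 49 · 100 · 10 ≡ 101 (mod 107).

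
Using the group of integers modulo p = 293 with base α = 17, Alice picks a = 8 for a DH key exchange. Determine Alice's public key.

Public value = 17^8 (mod 293).
17^1 ≡ 17 (mod 293)
17^2 = (17^1)^2 ≡ 17^2 = 289 ≡ 289 (mod 293)
17^4 = (17^2)^2 ≡ 289^2 = 83521 ≡ 16 (mod 293)
17^8 = (17^4)^2 ≡ 16^2 = 256 ≡ 256 (mod 293)

256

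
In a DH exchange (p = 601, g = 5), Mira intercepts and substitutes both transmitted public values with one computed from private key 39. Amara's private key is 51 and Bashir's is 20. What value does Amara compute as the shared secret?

476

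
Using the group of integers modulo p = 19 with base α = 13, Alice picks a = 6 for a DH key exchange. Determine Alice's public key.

11

Public value = 13^6 mod 19.
13^1 ≡ 13 (mod 19)
13^2 = (13^1)^2 ≡ 13^2 = 169 ≡ 17 (mod 19)
13^4 = (13^2)^2 ≡ 17^2 = 289 ≡ 4 (mod 19)
13^6 = 13^4 · 13^2 ≡ 4 · 17 ≡ 11 (mod 19).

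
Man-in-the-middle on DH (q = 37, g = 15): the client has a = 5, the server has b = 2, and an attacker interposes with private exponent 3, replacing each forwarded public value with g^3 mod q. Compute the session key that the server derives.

The server receives an attacker's public value M = 15^3 mod 37 instead of the honest one.
15^1 ≡ 15 (mod 37)
15^2 = (15^1)^2 ≡ 15^2 = 225 ≡ 3 (mod 37)
15^3 = 15^2 · 15^1 ≡ 3 · 15 ≡ 8 (mod 37).
So M = 8. The server computes K = M^2 mod 37.
8^1 ≡ 8 (mod 37)
8^2 = (8^1)^2 ≡ 8^2 = 64 ≡ 27 (mod 37)

27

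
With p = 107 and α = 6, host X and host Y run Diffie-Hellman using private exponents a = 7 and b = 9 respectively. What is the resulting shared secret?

Host X sends A = α^a mod p = 6^7 mod 107.
6^1 ≡ 6 (mod 107)
6^2 = (6^1)^2 ≡ 6^2 = 36 ≡ 36 (mod 107)
6^4 = (6^2)^2 ≡ 36^2 = 1296 ≡ 12 (mod 107)
6^7 = 6^4 · 6^2 · 6^1 ≡ 12 · 36 · 6 ≡ 24 (mod 107).
So A = 24. Host Y then computes K = A^b mod p = 24^9 mod 107.
24^1 ≡ 24 (mod 107)
24^2 = (24^1)^2 ≡ 24^2 = 576 ≡ 41 (mod 107)
24^4 = (24^2)^2 ≡ 41^2 = 1681 ≡ 76 (mod 107)
24^8 = (24^4)^2 ≡ 76^2 = 5776 ≡ 105 (mod 107)
24^9 = 24^8 · 24^1 ≡ 105 · 24 ≡ 59 (mod 107).

59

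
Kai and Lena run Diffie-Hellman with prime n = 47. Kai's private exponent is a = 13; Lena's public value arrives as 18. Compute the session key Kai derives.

2

Shared key K = 18^13 mod 47.
18^1 ≡ 18 (mod 47)
18^2 = (18^1)^2 ≡ 18^2 = 324 ≡ 42 (mod 47)
18^4 = (18^2)^2 ≡ 42^2 = 1764 ≡ 25 (mod 47)
18^8 = (18^4)^2 ≡ 25^2 = 625 ≡ 14 (mod 47)
18^13 = 18^8 · 18^4 · 18^1 ≡ 14 · 25 · 18 ≡ 2 (mod 47).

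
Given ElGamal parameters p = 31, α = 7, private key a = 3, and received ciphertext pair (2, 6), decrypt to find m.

24

Shared mask s = c₁^a mod p = 2^3 mod 31.
2^1 ≡ 2 (mod 31)
2^2 = (2^1)^2 ≡ 2^2 = 4 ≡ 4 (mod 31)
2^3 = 2^2 · 2^1 ≡ 4 · 2 ≡ 8 (mod 31).
So s = 8; s⁻¹ ≡ 4 (mod 31).
m = c₂ · s⁻¹ mod 31 = 6 · 4 mod 31 = 24.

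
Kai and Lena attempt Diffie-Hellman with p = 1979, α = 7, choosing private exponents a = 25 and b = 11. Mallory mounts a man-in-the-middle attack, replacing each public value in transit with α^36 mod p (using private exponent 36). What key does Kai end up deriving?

1724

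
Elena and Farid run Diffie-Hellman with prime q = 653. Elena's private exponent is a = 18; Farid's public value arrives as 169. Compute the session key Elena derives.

112

Shared key K = 169^18 mod 653.
169^1 ≡ 169 (mod 653)
169^2 = (169^1)^2 ≡ 169^2 = 28561 ≡ 482 (mod 653)
169^4 = (169^2)^2 ≡ 482^2 = 232324 ≡ 509 (mod 653)
169^8 = (169^4)^2 ≡ 509^2 = 259081 ≡ 493 (mod 653)
169^16 = (169^8)^2 ≡ 493^2 = 243049 ≡ 133 (mod 653)
169^18 = 169^16 · 169^2 ≡ 133 · 482 ≡ 112 (mod 653).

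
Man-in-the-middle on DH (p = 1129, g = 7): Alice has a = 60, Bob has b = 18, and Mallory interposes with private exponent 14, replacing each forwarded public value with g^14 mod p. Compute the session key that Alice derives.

Alice receives Mallory's public value M = 7^14 mod 1129 instead of the honest one.
7^1 ≡ 7 (mod 1129)
7^2 = (7^1)^2 ≡ 7^2 = 49 ≡ 49 (mod 1129)
7^4 = (7^2)^2 ≡ 49^2 = 2401 ≡ 143 (mod 1129)
7^8 = (7^4)^2 ≡ 143^2 = 20449 ≡ 127 (mod 1129)
7^14 = 7^8 · 7^4 · 7^2 ≡ 127 · 143 · 49 ≡ 237 (mod 1129).
So M = 237. Alice computes K = M^60 mod 1129.
237^1 ≡ 237 (mod 1129)
237^2 = (237^1)^2 ≡ 237^2 = 56169 ≡ 848 (mod 1129)
237^4 = (237^2)^2 ≡ 848^2 = 719104 ≡ 1060 (mod 1129)
237^8 = (237^4)^2 ≡ 1060^2 = 1123600 ≡ 245 (mod 1129)
237^16 = (237^8)^2 ≡ 245^2 = 60025 ≡ 188 (mod 1129)
237^32 = (237^16)^2 ≡ 188^2 = 35344 ≡ 345 (mod 1129)
237^60 = 237^32 · 237^16 · 237^8 · 237^4 ≡ 345 · 188 · 245 · 1060 ≡ 533 (mod 1129).

533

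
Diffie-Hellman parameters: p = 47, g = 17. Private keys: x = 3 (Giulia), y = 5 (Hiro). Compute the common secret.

Hiro sends B = g^y mod p = 17^5 mod 47.
17^1 ≡ 17 (mod 47)
17^2 = (17^1)^2 ≡ 17^2 = 289 ≡ 7 (mod 47)
17^4 = (17^2)^2 ≡ 7^2 = 49 ≡ 2 (mod 47)
17^5 = 17^4 · 17^1 ≡ 2 · 17 ≡ 34 (mod 47).
So B = 34. Giulia then computes K = B^x mod p = 34^3 mod 47.
34^1 ≡ 34 (mod 47)
34^2 = (34^1)^2 ≡ 34^2 = 1156 ≡ 28 (mod 47)
34^3 = 34^2 · 34^1 ≡ 28 · 34 ≡ 12 (mod 47).

12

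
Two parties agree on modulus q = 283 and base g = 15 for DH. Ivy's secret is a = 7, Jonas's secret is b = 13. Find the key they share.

Ivy sends A = g^a mod q = 15^7 mod 283.
15^1 ≡ 15 (mod 283)
15^2 = (15^1)^2 ≡ 15^2 = 225 ≡ 225 (mod 283)
15^4 = (15^2)^2 ≡ 225^2 = 50625 ≡ 251 (mod 283)
15^7 = 15^4 · 15^2 · 15^1 ≡ 251 · 225 · 15 ≡ 106 (mod 283).
So A = 106. Jonas then computes K = A^b mod q = 106^13 mod 283.
106^1 ≡ 106 (mod 283)
106^2 = (106^1)^2 ≡ 106^2 = 11236 ≡ 199 (mod 283)
106^4 = (106^2)^2 ≡ 199^2 = 39601 ≡ 264 (mod 283)
106^8 = (106^4)^2 ≡ 264^2 = 69696 ≡ 78 (mod 283)
106^13 = 106^8 · 106^4 · 106^1 ≡ 78 · 264 · 106 ≡ 256 (mod 283).

256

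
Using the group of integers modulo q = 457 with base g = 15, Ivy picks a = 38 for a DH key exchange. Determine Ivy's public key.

439

Public value = 15^38 mod 457.
15^1 ≡ 15 (mod 457)
15^2 = (15^1)^2 ≡ 15^2 = 225 ≡ 225 (mod 457)
15^4 = (15^2)^2 ≡ 225^2 = 50625 ≡ 355 (mod 457)
15^8 = (15^4)^2 ≡ 355^2 = 126025 ≡ 350 (mod 457)
15^16 = (15^8)^2 ≡ 350^2 = 122500 ≡ 24 (mod 457)
15^32 = (15^16)^2 ≡ 24^2 = 576 ≡ 119 (mod 457)
15^38 = 15^32 · 15^4 · 15^2 ≡ 119 · 355 · 225 ≡ 439 (mod 457).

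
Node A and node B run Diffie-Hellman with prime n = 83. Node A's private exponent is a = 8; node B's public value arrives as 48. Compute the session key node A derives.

59

Shared key K = 48^8 mod 83.
48^1 ≡ 48 (mod 83)
48^2 = (48^1)^2 ≡ 48^2 = 2304 ≡ 63 (mod 83)
48^4 = (48^2)^2 ≡ 63^2 = 3969 ≡ 68 (mod 83)
48^8 = (48^4)^2 ≡ 68^2 = 4624 ≡ 59 (mod 83)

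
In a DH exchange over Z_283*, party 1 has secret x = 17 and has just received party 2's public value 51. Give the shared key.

64

Shared key K = 51^17 mod 283.
51^1 ≡ 51 (mod 283)
51^2 = (51^1)^2 ≡ 51^2 = 2601 ≡ 54 (mod 283)
51^4 = (51^2)^2 ≡ 54^2 = 2916 ≡ 86 (mod 283)
51^8 = (51^4)^2 ≡ 86^2 = 7396 ≡ 38 (mod 283)
51^16 = (51^8)^2 ≡ 38^2 = 1444 ≡ 29 (mod 283)
51^17 = 51^16 · 51^1 ≡ 29 · 51 ≡ 64 (mod 283).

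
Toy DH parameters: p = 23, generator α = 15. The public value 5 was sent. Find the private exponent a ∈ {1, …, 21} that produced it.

Try successive powers of 15 modulo 23:
15^1 ≡ 15
15^2 ≡ 18
15^3 ≡ 17
15^4 ≡ 2
15^5 ≡ 7
15^6 ≡ 13
15^7 ≡ 11
15^8 ≡ 4
15^9 ≡ 14
15^10 ≡ 3
15^11 ≡ 22
15^12 ≡ 8
15^13 ≡ 5
Found: a = 13.

13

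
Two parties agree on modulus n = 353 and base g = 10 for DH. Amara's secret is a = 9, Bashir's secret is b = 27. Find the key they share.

Bashir sends B = g^b mod n = 10^27 mod 353.
10^1 ≡ 10 (mod 353)
10^2 = (10^1)^2 ≡ 10^2 = 100 ≡ 100 (mod 353)
10^4 = (10^2)^2 ≡ 100^2 = 10000 ≡ 116 (mod 353)
10^8 = (10^4)^2 ≡ 116^2 = 13456 ≡ 42 (mod 353)
10^16 = (10^8)^2 ≡ 42^2 = 1764 ≡ 352 (mod 353)
10^27 = 10^16 · 10^8 · 10^2 · 10^1 ≡ 352 · 42 · 100 · 10 ≡ 7 (mod 353).
So B = 7. Amara then computes K = B^a mod n = 7^9 mod 353.
7^1 ≡ 7 (mod 353)
7^2 = (7^1)^2 ≡ 7^2 = 49 ≡ 49 (mod 353)
7^4 = (7^2)^2 ≡ 49^2 = 2401 ≡ 283 (mod 353)
7^8 = (7^4)^2 ≡ 283^2 = 80089 ≡ 311 (mod 353)
7^9 = 7^8 · 7^1 ≡ 311 · 7 ≡ 59 (mod 353).

59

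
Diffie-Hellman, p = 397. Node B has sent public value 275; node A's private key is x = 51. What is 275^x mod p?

Shared key K = 275^51 mod 397.
275^1 ≡ 275 (mod 397)
275^2 = (275^1)^2 ≡ 275^2 = 75625 ≡ 195 (mod 397)
275^4 = (275^2)^2 ≡ 195^2 = 38025 ≡ 310 (mod 397)
275^8 = (275^4)^2 ≡ 310^2 = 96100 ≡ 26 (mod 397)
275^16 = (275^8)^2 ≡ 26^2 = 676 ≡ 279 (mod 397)
275^32 = (275^16)^2 ≡ 279^2 = 77841 ≡ 29 (mod 397)
275^51 = 275^32 · 275^16 · 275^2 · 275^1 ≡ 29 · 279 · 195 · 275 ≡ 163 (mod 397).

163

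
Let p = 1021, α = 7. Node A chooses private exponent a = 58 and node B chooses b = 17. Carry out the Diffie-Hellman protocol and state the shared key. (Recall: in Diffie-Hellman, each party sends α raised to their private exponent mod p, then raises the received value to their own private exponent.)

26

Node B sends B = α^b mod p = 7^17 mod 1021.
7^1 ≡ 7 (mod 1021)
7^2 = (7^1)^2 ≡ 7^2 = 49 ≡ 49 (mod 1021)
7^4 = (7^2)^2 ≡ 49^2 = 2401 ≡ 359 (mod 1021)
7^8 = (7^4)^2 ≡ 359^2 = 128881 ≡ 235 (mod 1021)
7^16 = (7^8)^2 ≡ 235^2 = 55225 ≡ 91 (mod 1021)
7^17 = 7^16 · 7^1 ≡ 91 · 7 ≡ 637 (mod 1021).
So B = 637. Node A then computes K = B^a mod p = 637^58 mod 1021.
637^1 ≡ 637 (mod 1021)
637^2 = (637^1)^2 ≡ 637^2 = 405769 ≡ 432 (mod 1021)
637^4 = (637^2)^2 ≡ 432^2 = 186624 ≡ 802 (mod 1021)
637^8 = (637^4)^2 ≡ 802^2 = 643204 ≡ 995 (mod 1021)
637^16 = (637^8)^2 ≡ 995^2 = 990025 ≡ 676 (mod 1021)
637^32 = (637^16)^2 ≡ 676^2 = 456976 ≡ 589 (mod 1021)
637^58 = 637^32 · 637^16 · 637^8 · 637^2 ≡ 589 · 676 · 995 · 432 ≡ 26 (mod 1021).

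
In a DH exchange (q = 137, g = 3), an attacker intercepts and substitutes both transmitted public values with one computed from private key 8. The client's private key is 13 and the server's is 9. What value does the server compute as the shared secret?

56

The server receives an attacker's public value M = 3^8 mod 137 instead of the honest one.
3^1 ≡ 3 (mod 137)
3^2 = (3^1)^2 ≡ 3^2 = 9 ≡ 9 (mod 137)
3^4 = (3^2)^2 ≡ 9^2 = 81 ≡ 81 (mod 137)
3^8 = (3^4)^2 ≡ 81^2 = 6561 ≡ 122 (mod 137)
So M = 122. The server computes K = M^9 mod 137.
122^1 ≡ 122 (mod 137)
122^2 = (122^1)^2 ≡ 122^2 = 14884 ≡ 88 (mod 137)
122^4 = (122^2)^2 ≡ 88^2 = 7744 ≡ 72 (mod 137)
122^8 = (122^4)^2 ≡ 72^2 = 5184 ≡ 115 (mod 137)
122^9 = 122^8 · 122^1 ≡ 115 · 122 ≡ 56 (mod 137).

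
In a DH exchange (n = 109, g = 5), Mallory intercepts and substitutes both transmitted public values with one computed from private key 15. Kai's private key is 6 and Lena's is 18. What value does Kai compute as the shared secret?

63

Kai receives Mallory's public value M = 5^15 mod 109 instead of the honest one.
5^1 ≡ 5 (mod 109)
5^2 = (5^1)^2 ≡ 5^2 = 25 ≡ 25 (mod 109)
5^4 = (5^2)^2 ≡ 25^2 = 625 ≡ 80 (mod 109)
5^8 = (5^4)^2 ≡ 80^2 = 6400 ≡ 78 (mod 109)
5^15 = 5^8 · 5^4 · 5^2 · 5^1 ≡ 78 · 80 · 25 · 5 ≡ 105 (mod 109).
So M = 105. Kai computes K = M^6 mod 109.
105^1 ≡ 105 (mod 109)
105^2 = (105^1)^2 ≡ 105^2 = 11025 ≡ 16 (mod 109)
105^4 = (105^2)^2 ≡ 16^2 = 256 ≡ 38 (mod 109)
105^6 = 105^4 · 105^2 ≡ 38 · 16 ≡ 63 (mod 109).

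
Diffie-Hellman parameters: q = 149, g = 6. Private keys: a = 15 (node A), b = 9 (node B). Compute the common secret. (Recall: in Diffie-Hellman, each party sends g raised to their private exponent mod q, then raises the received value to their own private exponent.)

Node A sends A = g^a mod q = 6^15 mod 149.
6^1 ≡ 6 (mod 149)
6^2 = (6^1)^2 ≡ 6^2 = 36 ≡ 36 (mod 149)
6^4 = (6^2)^2 ≡ 36^2 = 1296 ≡ 104 (mod 149)
6^8 = (6^4)^2 ≡ 104^2 = 10816 ≡ 88 (mod 149)
6^15 = 6^8 · 6^4 · 6^2 · 6^1 ≡ 88 · 104 · 36 · 6 ≡ 49 (mod 149).
So A = 49. Node B then computes K = A^b mod q = 49^9 mod 149.
49^1 ≡ 49 (mod 149)
49^2 = (49^1)^2 ≡ 49^2 = 2401 ≡ 17 (mod 149)
49^4 = (49^2)^2 ≡ 17^2 = 289 ≡ 140 (mod 149)
49^8 = (49^4)^2 ≡ 140^2 = 19600 ≡ 81 (mod 149)
49^9 = 49^8 · 49^1 ≡ 81 · 49 ≡ 95 (mod 149).

95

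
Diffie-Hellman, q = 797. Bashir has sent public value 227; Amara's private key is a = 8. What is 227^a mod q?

Shared key K = 227^8 mod 797.
227^1 ≡ 227 (mod 797)
227^2 = (227^1)^2 ≡ 227^2 = 51529 ≡ 521 (mod 797)
227^4 = (227^2)^2 ≡ 521^2 = 271441 ≡ 461 (mod 797)
227^8 = (227^4)^2 ≡ 461^2 = 212521 ≡ 519 (mod 797)

519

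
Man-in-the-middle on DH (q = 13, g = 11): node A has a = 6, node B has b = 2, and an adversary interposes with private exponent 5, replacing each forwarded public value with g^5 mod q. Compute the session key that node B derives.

10

Node B receives an adversary's public value M = 11^5 mod 13 instead of the honest one.
11^1 ≡ 11 (mod 13)
11^2 = (11^1)^2 ≡ 11^2 = 121 ≡ 4 (mod 13)
11^4 = (11^2)^2 ≡ 4^2 = 16 ≡ 3 (mod 13)
11^5 = 11^4 · 11^1 ≡ 3 · 11 ≡ 7 (mod 13).
So M = 7. Node B computes K = M^2 mod 13.
7^1 ≡ 7 (mod 13)
7^2 = (7^1)^2 ≡ 7^2 = 49 ≡ 10 (mod 13)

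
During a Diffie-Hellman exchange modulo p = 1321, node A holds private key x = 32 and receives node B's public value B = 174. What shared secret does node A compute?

30

Shared key K = 174^32 mod 1321.
174^1 ≡ 174 (mod 1321)
174^2 = (174^1)^2 ≡ 174^2 = 30276 ≡ 1214 (mod 1321)
174^4 = (174^2)^2 ≡ 1214^2 = 1473796 ≡ 881 (mod 1321)
174^8 = (174^4)^2 ≡ 881^2 = 776161 ≡ 734 (mod 1321)
174^16 = (174^8)^2 ≡ 734^2 = 538756 ≡ 1109 (mod 1321)
174^32 = (174^16)^2 ≡ 1109^2 = 1229881 ≡ 30 (mod 1321)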